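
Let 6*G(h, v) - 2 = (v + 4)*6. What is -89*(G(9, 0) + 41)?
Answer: -12104/3 ≈ -4034.7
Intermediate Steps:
G(h, v) = 13/3 + v (G(h, v) = 1/3 + ((v + 4)*6)/6 = 1/3 + ((4 + v)*6)/6 = 1/3 + (24 + 6*v)/6 = 1/3 + (4 + v) = 13/3 + v)
-89*(G(9, 0) + 41) = -89*((13/3 + 0) + 41) = -89*(13/3 + 41) = -89*136/3 = -12104/3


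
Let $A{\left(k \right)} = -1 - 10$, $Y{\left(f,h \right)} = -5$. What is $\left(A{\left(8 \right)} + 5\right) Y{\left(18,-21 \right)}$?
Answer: $30$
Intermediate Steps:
$A{\left(k \right)} = -11$
$\left(A{\left(8 \right)} + 5\right) Y{\left(18,-21 \right)} = \left(-11 + 5\right) \left(-5\right) = \left(-6\right) \left(-5\right) = 30$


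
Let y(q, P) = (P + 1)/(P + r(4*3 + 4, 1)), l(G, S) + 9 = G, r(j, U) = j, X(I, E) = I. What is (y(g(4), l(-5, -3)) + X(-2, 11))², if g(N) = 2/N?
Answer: 289/4 ≈ 72.250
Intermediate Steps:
l(G, S) = -9 + G
y(q, P) = (1 + P)/(16 + P) (y(q, P) = (P + 1)/(P + (4*3 + 4)) = (1 + P)/(P + (12 + 4)) = (1 + P)/(P + 16) = (1 + P)/(16 + P))
(y(g(4), l(-5, -3)) + X(-2, 11))² = ((1 + (-9 - 5))/(16 + (-9 - 5)) - 2)² = ((1 - 14)/(16 - 14) - 2)² = (-13/2 - 2)² = (-17/2)² = 289/4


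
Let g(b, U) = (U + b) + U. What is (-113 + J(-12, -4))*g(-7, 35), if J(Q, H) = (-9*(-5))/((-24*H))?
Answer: -226863/32 ≈ -7089.5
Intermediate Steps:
J(Q, H) = -15/(8*H) (J(Q, H) = 45*(-1/(24*H)) = -15/(8*H))
g(b, U) = b + 2*U
(-113 + J(-12, -4))*g(-7, 35) = (-113 - 15/8/(-4))*(-7 + 2*35) = (-113 - 15/8*(-¼))*(-7 + 70) = (-113 + 15/32)*63 = -3601/32*63 = -226863/32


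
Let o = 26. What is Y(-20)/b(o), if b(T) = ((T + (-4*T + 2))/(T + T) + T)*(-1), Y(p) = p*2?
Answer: 520/319 ≈ 1.6301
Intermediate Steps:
Y(p) = 2*p
b(T) = -T - (2 - 3*T)/(2*T) (b(T) = ((T + (2 - 4*T))/((2*T)) + T)*(-1) = ((2 - 3*T)*(1/(2*T)) + T)*(-1) = ((2 - 3*T)/(2*T) + T)*(-1) = (T + (2 - 3*T)/(2*T))*(-1) = -T - (2 - 3*T)/(2*T))
Y(-20)/b(o) = (2*(-20))/(3/2 - 1*26 - 1/26) = -40/(3/2 - 26 - 1*1/26) = -40/(3/2 - 26 - 1/26) = -40/(-319/13) = -40*(-13/319) = 520/319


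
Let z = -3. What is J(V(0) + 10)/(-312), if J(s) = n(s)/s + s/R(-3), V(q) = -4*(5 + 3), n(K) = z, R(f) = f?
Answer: -493/20592 ≈ -0.023941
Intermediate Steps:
n(K) = -3
V(q) = -32 (V(q) = -4*8 = -32)
J(s) = -3/s - s/3 (J(s) = -3/s + s/(-3) = -3/s + s*(-⅓) = -3/s - s/3)
J(V(0) + 10)/(-312) = (-3/(-32 + 10) - (-32 + 10)/3)/(-312) = (-3/(-22) - ⅓*(-22))*(-1/312) = (-3*(-1/22) + 22/3)*(-1/312) = (3/22 + 22/3)*(-1/312) = (493/66)*(-1/312) = -493/20592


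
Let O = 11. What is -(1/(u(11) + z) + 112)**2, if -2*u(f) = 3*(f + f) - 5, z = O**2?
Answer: -411035076/32761 ≈ -12546.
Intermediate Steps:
z = 121 (z = 11**2 = 121)
u(f) = 5/2 - 3*f (u(f) = -(3*(f + f) - 5)/2 = -(3*(2*f) - 5)/2 = -(6*f - 5)/2 = -(-5 + 6*f)/2 = 5/2 - 3*f)
-(1/(u(11) + z) + 112)**2 = -(1/((5/2 - 3*11) + 121) + 112)**2 = -(1/((5/2 - 33) + 121) + 112)**2 = -(1/(-61/2 + 121) + 112)**2 = -(1/(181/2) + 112)**2 = -(2/181 + 112)**2 = -(20274/181)**2 = -1*411035076/32761 = -411035076/32761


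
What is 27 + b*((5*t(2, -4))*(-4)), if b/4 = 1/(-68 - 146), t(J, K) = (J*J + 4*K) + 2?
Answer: 2489/107 ≈ 23.262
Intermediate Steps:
t(J, K) = 2 + J² + 4*K (t(J, K) = (J² + 4*K) + 2 = 2 + J² + 4*K)
b = -2/107 (b = 4/(-68 - 146) = 4/(-214) = 4*(-1/214) = -2/107 ≈ -0.018692)
27 + b*((5*t(2, -4))*(-4)) = 27 - 2*5*(2 + 2² + 4*(-4))*(-4)/107 = 27 - 2*5*(2 + 4 - 16)*(-4)/107 = 27 - 2*5*(-10)*(-4)/107 = 27 - (-100)*(-4)/107 = 27 - 2/107*200 = 27 - 400/107 = 2489/107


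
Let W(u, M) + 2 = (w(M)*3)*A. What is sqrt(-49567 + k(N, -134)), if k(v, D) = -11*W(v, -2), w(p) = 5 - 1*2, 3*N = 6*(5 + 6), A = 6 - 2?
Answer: 3*I*sqrt(5549) ≈ 223.47*I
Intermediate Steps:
A = 4
N = 22 (N = (6*(5 + 6))/3 = (6*11)/3 = (1/3)*66 = 22)
w(p) = 3 (w(p) = 5 - 2 = 3)
W(u, M) = 34 (W(u, M) = -2 + (3*3)*4 = -2 + 9*4 = -2 + 36 = 34)
k(v, D) = -374 (k(v, D) = -11*34 = -374)
sqrt(-49567 + k(N, -134)) = sqrt(-49567 - 374) = sqrt(-49941) = 3*I*sqrt(5549)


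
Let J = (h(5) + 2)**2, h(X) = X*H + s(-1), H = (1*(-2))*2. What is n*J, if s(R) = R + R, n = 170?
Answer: 68000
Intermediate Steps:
s(R) = 2*R
H = -4 (H = -2*2 = -4)
h(X) = -2 - 4*X (h(X) = X*(-4) + 2*(-1) = -4*X - 2 = -2 - 4*X)
J = 400 (J = ((-2 - 4*5) + 2)**2 = ((-2 - 20) + 2)**2 = (-22 + 2)**2 = (-20)**2 = 400)
n*J = 170*400 = 68000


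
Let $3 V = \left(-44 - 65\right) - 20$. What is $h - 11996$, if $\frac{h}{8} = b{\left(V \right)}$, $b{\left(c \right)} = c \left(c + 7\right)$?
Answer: $388$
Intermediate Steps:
$V = -43$ ($V = \frac{\left(-44 - 65\right) - 20}{3} = \frac{-109 - 20}{3} = \frac{1}{3} \left(-129\right) = -43$)
$b{\left(c \right)} = c \left(7 + c\right)$
$h = 12384$ ($h = 8 \left(- 43 \left(7 - 43\right)\right) = 8 \left(\left(-43\right) \left(-36\right)\right) = 8 \cdot 1548 = 12384$)
$h - 11996 = 12384 - 11996 = 388$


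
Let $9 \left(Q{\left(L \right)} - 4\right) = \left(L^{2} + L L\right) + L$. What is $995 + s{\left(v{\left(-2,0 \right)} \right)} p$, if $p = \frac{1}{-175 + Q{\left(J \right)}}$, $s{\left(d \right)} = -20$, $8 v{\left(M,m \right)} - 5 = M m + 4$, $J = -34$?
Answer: $\frac{735125}{739} \approx 994.76$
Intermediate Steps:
$v{\left(M,m \right)} = \frac{9}{8} + \frac{M m}{8}$ ($v{\left(M,m \right)} = \frac{5}{8} + \frac{M m + 4}{8} = \frac{5}{8} + \frac{4 + M m}{8} = \frac{5}{8} + \left(\frac{1}{2} + \frac{M m}{8}\right) = \frac{9}{8} + \frac{M m}{8}$)
$Q{\left(L \right)} = 4 + \frac{L}{9} + \frac{2 L^{2}}{9}$ ($Q{\left(L \right)} = 4 + \frac{\left(L^{2} + L L\right) + L}{9} = 4 + \frac{\left(L^{2} + L^{2}\right) + L}{9} = 4 + \frac{2 L^{2} + L}{9} = 4 + \frac{L + 2 L^{2}}{9} = 4 + \left(\frac{L}{9} + \frac{2 L^{2}}{9}\right) = 4 + \frac{L}{9} + \frac{2 L^{2}}{9}$)
$p = \frac{9}{739}$ ($p = \frac{1}{-175 + \left(4 + \frac{1}{9} \left(-34\right) + \frac{2 \left(-34\right)^{2}}{9}\right)} = \frac{1}{-175 + \left(4 - \frac{34}{9} + \frac{2}{9} \cdot 1156\right)} = \frac{1}{-175 + \left(4 - \frac{34}{9} + \frac{2312}{9}\right)} = \frac{1}{-175 + \frac{2314}{9}} = \frac{1}{\frac{739}{9}} = \frac{9}{739} \approx 0.012179$)
$995 + s{\left(v{\left(-2,0 \right)} \right)} p = 995 - \frac{180}{739} = \frac{735125}{739}$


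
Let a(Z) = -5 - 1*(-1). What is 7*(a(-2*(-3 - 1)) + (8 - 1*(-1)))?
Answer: 35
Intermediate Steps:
a(Z) = -4 (a(Z) = -5 + 1 = -4)
7*(a(-2*(-3 - 1)) + (8 - 1*(-1))) = 7*(-4 + (8 - 1*(-1))) = 7*(-4 + (8 + 1)) = 7*(-4 + 9) = 7*5 = 35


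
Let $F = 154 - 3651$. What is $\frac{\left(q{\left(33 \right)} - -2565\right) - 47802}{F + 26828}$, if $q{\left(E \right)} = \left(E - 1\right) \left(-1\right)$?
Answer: $- \frac{6467}{3333} \approx -1.9403$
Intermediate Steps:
$q{\left(E \right)} = 1 - E$ ($q{\left(E \right)} = \left(-1 + E\right) \left(-1\right) = 1 - E$)
$F = -3497$
$\frac{\left(q{\left(33 \right)} - -2565\right) - 47802}{F + 26828} = \frac{\left(\left(1 - 33\right) - -2565\right) - 47802}{-3497 + 26828} = \frac{\left(\left(1 - 33\right) + 2565\right) - 47802}{23331} = \left(\left(-32 + 2565\right) - 47802\right) \frac{1}{23331} = \left(2533 - 47802\right) \frac{1}{23331} = \left(-45269\right) \frac{1}{23331} = - \frac{6467}{3333}$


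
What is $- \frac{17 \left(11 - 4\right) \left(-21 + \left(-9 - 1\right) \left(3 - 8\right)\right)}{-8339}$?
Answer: $\frac{3451}{8339} \approx 0.41384$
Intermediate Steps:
$- \frac{17 \left(11 - 4\right) \left(-21 + \left(-9 - 1\right) \left(3 - 8\right)\right)}{-8339} = - \frac{17 \cdot 7 \left(-21 - -50\right) \left(-1\right)}{8339} = - \frac{17 \cdot 7 \left(-21 + 50\right) \left(-1\right)}{8339} = - \frac{17 \cdot 7 \cdot 29 \left(-1\right)}{8339} = - \frac{17 \cdot 203 \left(-1\right)}{8339} = - \frac{3451 \left(-1\right)}{8339} = \left(-1\right) \left(- \frac{3451}{8339}\right) = \frac{3451}{8339}$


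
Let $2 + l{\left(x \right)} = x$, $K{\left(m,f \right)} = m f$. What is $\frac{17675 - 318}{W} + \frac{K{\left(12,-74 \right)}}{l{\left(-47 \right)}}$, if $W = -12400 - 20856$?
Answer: $\frac{28680835}{1629544} \approx 17.601$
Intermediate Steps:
$K{\left(m,f \right)} = f m$
$l{\left(x \right)} = -2 + x$
$W = -33256$ ($W = -12400 - 20856 = -33256$)
$\frac{17675 - 318}{W} + \frac{K{\left(12,-74 \right)}}{l{\left(-47 \right)}} = \frac{17675 - 318}{-33256} + \frac{\left(-74\right) 12}{-2 - 47} = 17357 \left(- \frac{1}{33256}\right) - \frac{888}{-49} = - \frac{17357}{33256} - - \frac{888}{49} = - \frac{17357}{33256} + \frac{888}{49} = \frac{28680835}{1629544}$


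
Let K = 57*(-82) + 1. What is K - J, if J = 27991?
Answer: -32664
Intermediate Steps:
K = -4673 (K = -4674 + 1 = -4673)
K - J = -4673 - 1*27991 = -4673 - 27991 = -32664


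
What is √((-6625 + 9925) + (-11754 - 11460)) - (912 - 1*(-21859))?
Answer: -22771 + I*√19914 ≈ -22771.0 + 141.12*I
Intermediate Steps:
√((-6625 + 9925) + (-11754 - 11460)) - (912 - 1*(-21859)) = √(3300 - 23214) - (912 + 21859) = √(-19914) - 1*22771 = I*√19914 - 22771 = -22771 + I*√19914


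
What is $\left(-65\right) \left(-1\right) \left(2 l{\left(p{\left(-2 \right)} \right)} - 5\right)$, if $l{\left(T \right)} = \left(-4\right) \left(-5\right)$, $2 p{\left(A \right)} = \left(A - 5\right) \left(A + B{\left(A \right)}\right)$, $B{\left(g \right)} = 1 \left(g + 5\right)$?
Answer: $2275$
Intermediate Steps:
$B{\left(g \right)} = 5 + g$ ($B{\left(g \right)} = 1 \left(5 + g\right) = 5 + g$)
$p{\left(A \right)} = \frac{\left(-5 + A\right) \left(5 + 2 A\right)}{2}$ ($p{\left(A \right)} = \frac{\left(A - 5\right) \left(A + \left(5 + A\right)\right)}{2} = \frac{\left(-5 + A\right) \left(5 + 2 A\right)}{2}$)
$l{\left(T \right)} = 20$
$\left(-65\right) \left(-1\right) \left(2 l{\left(p{\left(-2 \right)} \right)} - 5\right) = \left(-65\right) \left(-1\right) \left(2 \cdot 20 - 5\right) = 65 \left(40 - 5\right) = 65 \cdot 35 = 2275$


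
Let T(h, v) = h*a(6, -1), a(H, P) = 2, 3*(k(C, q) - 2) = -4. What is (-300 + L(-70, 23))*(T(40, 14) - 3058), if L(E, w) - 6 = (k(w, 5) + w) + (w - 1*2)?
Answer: 2227544/3 ≈ 7.4252e+5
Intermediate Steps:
k(C, q) = ⅔ (k(C, q) = 2 + (⅓)*(-4) = 2 - 4/3 = ⅔)
L(E, w) = 14/3 + 2*w (L(E, w) = 6 + ((⅔ + w) + (w - 1*2)) = 6 + ((⅔ + w) + (w - 2)) = 6 + ((⅔ + w) + (-2 + w)) = 6 + (-4/3 + 2*w) = 14/3 + 2*w)
T(h, v) = 2*h (T(h, v) = h*2 = 2*h)
(-300 + L(-70, 23))*(T(40, 14) - 3058) = (-300 + (14/3 + 2*23))*(2*40 - 3058) = (-300 + (14/3 + 46))*(80 - 3058) = (-300 + 152/3)*(-2978) = -748/3*(-2978) = 2227544/3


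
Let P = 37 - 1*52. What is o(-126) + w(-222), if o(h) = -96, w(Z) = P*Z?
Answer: 3234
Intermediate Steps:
P = -15 (P = 37 - 52 = -15)
w(Z) = -15*Z
o(-126) + w(-222) = -96 - 15*(-222) = -96 + 3330 = 3234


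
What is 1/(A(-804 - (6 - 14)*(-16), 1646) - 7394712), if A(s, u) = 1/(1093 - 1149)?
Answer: -56/414103873 ≈ -1.3523e-7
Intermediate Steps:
A(s, u) = -1/56 (A(s, u) = 1/(-56) = -1/56)
1/(A(-804 - (6 - 14)*(-16), 1646) - 7394712) = 1/(-1/56 - 7394712) = 1/(-414103873/56) = -56/414103873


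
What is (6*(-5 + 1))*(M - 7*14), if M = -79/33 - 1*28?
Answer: 33896/11 ≈ 3081.5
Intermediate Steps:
M = -1003/33 (M = -79*1/33 - 28 = -79/33 - 28 = -1003/33 ≈ -30.394)
(6*(-5 + 1))*(M - 7*14) = (6*(-5 + 1))*(-1003/33 - 7*14) = (6*(-4))*(-1003/33 - 98) = -24*(-4237/33) = 33896/11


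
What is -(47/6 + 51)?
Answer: -353/6 ≈ -58.833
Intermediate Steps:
-(47/6 + 51) = -1*353/6 = -353/6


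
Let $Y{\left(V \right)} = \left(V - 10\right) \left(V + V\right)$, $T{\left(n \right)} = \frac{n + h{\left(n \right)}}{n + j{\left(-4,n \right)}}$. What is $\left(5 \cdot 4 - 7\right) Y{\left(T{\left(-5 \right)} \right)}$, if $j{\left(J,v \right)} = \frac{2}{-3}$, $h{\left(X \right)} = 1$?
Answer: $- \frac{49296}{289} \approx -170.57$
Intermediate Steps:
$j{\left(J,v \right)} = - \frac{2}{3}$ ($j{\left(J,v \right)} = 2 \left(- \frac{1}{3}\right) = - \frac{2}{3}$)
$T{\left(n \right)} = \frac{1 + n}{- \frac{2}{3} + n}$ ($T{\left(n \right)} = \frac{n + 1}{n - \frac{2}{3}} = \frac{1 + n}{- \frac{2}{3} + n}$)
$Y{\left(V \right)} = 2 V \left(-10 + V\right)$ ($Y{\left(V \right)} = \left(-10 + V\right) 2 V = 2 V \left(-10 + V\right)$)
$\left(5 \cdot 4 - 7\right) Y{\left(T{\left(-5 \right)} \right)} = \left(5 \cdot 4 - 7\right) 2 \frac{3 \left(1 - 5\right)}{-2 + 3 \left(-5\right)} \left(-10 + \frac{3 \left(1 - 5\right)}{-2 + 3 \left(-5\right)}\right) = \left(20 - 7\right) 2 \cdot 3 \frac{1}{-2 - 15} \left(-4\right) \left(-10 + 3 \frac{1}{-2 - 15} \left(-4\right)\right) = 13 \cdot 2 \cdot 3 \frac{1}{-17} \left(-4\right) \left(-10 + 3 \frac{1}{-17} \left(-4\right)\right) = 13 \cdot 2 \cdot 3 \left(- \frac{1}{17}\right) \left(-4\right) \left(-10 + 3 \left(- \frac{1}{17}\right) \left(-4\right)\right) = 13 \cdot 2 \cdot \frac{12}{17} \left(-10 + \frac{12}{17}\right) = 13 \cdot 2 \cdot \frac{12}{17} \left(- \frac{158}{17}\right) = 13 \left(- \frac{3792}{289}\right) = - \frac{49296}{289}$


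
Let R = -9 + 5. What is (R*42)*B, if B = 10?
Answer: -1680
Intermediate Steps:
R = -4
(R*42)*B = -4*42*10 = -168*10 = -1680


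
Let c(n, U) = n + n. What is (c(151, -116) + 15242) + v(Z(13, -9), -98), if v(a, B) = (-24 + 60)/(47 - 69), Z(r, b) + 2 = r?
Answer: 170966/11 ≈ 15542.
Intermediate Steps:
Z(r, b) = -2 + r
c(n, U) = 2*n
v(a, B) = -18/11 (v(a, B) = 36/(-22) = 36*(-1/22) = -18/11)
(c(151, -116) + 15242) + v(Z(13, -9), -98) = (2*151 + 15242) - 18/11 = (302 + 15242) - 18/11 = 15544 - 18/11 = 170966/11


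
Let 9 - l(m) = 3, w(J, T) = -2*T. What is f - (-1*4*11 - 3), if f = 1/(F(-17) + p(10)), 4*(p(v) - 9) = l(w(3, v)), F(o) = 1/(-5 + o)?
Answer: 5416/115 ≈ 47.096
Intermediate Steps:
l(m) = 6 (l(m) = 9 - 1*3 = 9 - 3 = 6)
p(v) = 21/2 (p(v) = 9 + (¼)*6 = 9 + 3/2 = 21/2)
f = 11/115 (f = 1/(1/(-5 - 17) + 21/2) = 1/(1/(-22) + 21/2) = 1/(-1/22 + 21/2) = 1/(115/11) = 11/115 ≈ 0.095652)
f - (-1*4*11 - 3) = 11/115 - (-1*4*11 - 3) = 11/115 - (-4*11 - 3) = 11/115 - (-44 - 3) = 11/115 - 1*(-47) = 11/115 + 47 = 5416/115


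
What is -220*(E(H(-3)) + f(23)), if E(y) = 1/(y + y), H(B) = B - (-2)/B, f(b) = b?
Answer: -5030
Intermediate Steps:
H(B) = B + 2/B
E(y) = 1/(2*y)
-220*(E(H(-3)) + f(23)) = -220*(1/(2*(-3 + 2/(-3))) + 23) = -220*(1/(2*(-3 + 2*(-⅓))) + 23) = -220*(1/(2*(-3 - ⅔)) + 23) = -220*(1/(2*(-11/3)) + 23) = -220*((½)*(-3/11) + 23) = -220*(-3/22 + 23) = -220*503/22 = -5030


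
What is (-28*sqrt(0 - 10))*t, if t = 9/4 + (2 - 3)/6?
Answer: -175*I*sqrt(10)/3 ≈ -184.47*I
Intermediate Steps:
t = 25/12 (t = 9*(1/4) - 1*1/6 = 9/4 - 1/6 = 25/12 ≈ 2.0833)
(-28*sqrt(0 - 10))*t = -28*sqrt(0 - 10)*(25/12) = -28*I*sqrt(10)*(25/12) = -175*I*sqrt(10)/3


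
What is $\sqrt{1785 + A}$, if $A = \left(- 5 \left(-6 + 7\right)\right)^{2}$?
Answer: $\sqrt{1810} \approx 42.544$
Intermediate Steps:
$A = 25$ ($A = \left(\left(-5\right) 1\right)^{2} = \left(-5\right)^{2} = 25$)
$\sqrt{1785 + A} = \sqrt{1785 + 25} = \sqrt{1810}$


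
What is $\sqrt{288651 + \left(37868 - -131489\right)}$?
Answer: $2 \sqrt{114502} \approx 676.76$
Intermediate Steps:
$\sqrt{288651 + \left(37868 - -131489\right)} = \sqrt{288651 + \left(37868 + 131489\right)} = \sqrt{288651 + 169357} = \sqrt{458008} = 2 \sqrt{114502}$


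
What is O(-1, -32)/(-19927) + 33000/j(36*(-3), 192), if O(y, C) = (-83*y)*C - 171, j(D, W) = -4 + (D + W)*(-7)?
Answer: -81989677/1474598 ≈ -55.601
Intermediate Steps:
j(D, W) = -4 - 7*D - 7*W (j(D, W) = -4 + (-7*D - 7*W) = -4 - 7*D - 7*W)
O(y, C) = -171 - 83*C*y (O(y, C) = -83*C*y - 171 = -171 - 83*C*y)
O(-1, -32)/(-19927) + 33000/j(36*(-3), 192) = (-171 - 83*(-32)*(-1))/(-19927) + 33000/(-4 - 252*(-3) - 7*192) = (-171 - 2656)*(-1/19927) + 33000/(-4 - 7*(-108) - 1344) = -2827*(-1/19927) + 33000/(-4 + 756 - 1344) = 2827/19927 + 33000/(-592) = 2827/19927 + 33000*(-1/592) = 2827/19927 - 4125/74 = -81989677/1474598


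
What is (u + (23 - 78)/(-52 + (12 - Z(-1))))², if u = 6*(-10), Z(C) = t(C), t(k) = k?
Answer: 5221225/1521 ≈ 3432.8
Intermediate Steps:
Z(C) = C
u = -60
(u + (23 - 78)/(-52 + (12 - Z(-1))))² = (-60 + (23 - 78)/(-52 + (12 - 1*(-1))))² = (-60 - 55/(-52 + (12 + 1)))² = (-60 - 55/(-52 + 13))² = (-60 - 55/(-39))² = (-60 - 55*(-1/39))² = (-60 + 55/39)² = (-2285/39)² = 5221225/1521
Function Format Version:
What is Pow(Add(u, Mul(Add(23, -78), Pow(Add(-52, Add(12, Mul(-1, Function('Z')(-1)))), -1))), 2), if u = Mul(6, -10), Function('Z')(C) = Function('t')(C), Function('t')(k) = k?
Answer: Rational(5221225, 1521) ≈ 3432.8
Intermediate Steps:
Function('Z')(C) = C
u = -60
Pow(Add(u, Mul(Add(23, -78), Pow(Add(-52, Add(12, Mul(-1, Function('Z')(-1)))), -1))), 2) = Pow(Add(-60, Mul(Add(23, -78), Pow(Add(-52, Add(12, Mul(-1, -1))), -1))), 2) = Pow(Add(-60, Mul(-55, Pow(Add(-52, Add(12, 1)), -1))), 2) = Pow(Add(-60, Mul(-55, Pow(Add(-52, 13), -1))), 2) = Pow(Add(-60, Mul(-55, Pow(-39, -1))), 2) = Pow(Add(-60, Mul(-55, Rational(-1, 39))), 2) = Pow(Add(-60, Rational(55, 39)), 2) = Pow(Rational(-2285, 39), 2) = Rational(5221225, 1521)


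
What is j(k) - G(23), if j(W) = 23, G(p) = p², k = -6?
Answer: -506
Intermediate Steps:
j(k) - G(23) = 23 - 1*23² = 23 - 1*529 = 23 - 529 = -506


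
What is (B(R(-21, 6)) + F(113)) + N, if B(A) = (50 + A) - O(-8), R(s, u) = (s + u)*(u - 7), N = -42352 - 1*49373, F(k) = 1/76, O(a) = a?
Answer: -6965551/76 ≈ -91652.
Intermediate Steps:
F(k) = 1/76
N = -91725 (N = -42352 - 49373 = -91725)
R(s, u) = (-7 + u)*(s + u) (R(s, u) = (s + u)*(-7 + u) = (-7 + u)*(s + u))
B(A) = 58 + A (B(A) = (50 + A) - 1*(-8) = (50 + A) + 8 = 58 + A)
(B(R(-21, 6)) + F(113)) + N = ((58 + (6² - 7*(-21) - 7*6 - 21*6)) + 1/76) - 91725 = ((58 + (36 + 147 - 42 - 126)) + 1/76) - 91725 = ((58 + 15) + 1/76) - 91725 = (73 + 1/76) - 91725 = 5549/76 - 91725 = -6965551/76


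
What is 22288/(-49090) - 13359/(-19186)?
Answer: 114087871/470920370 ≈ 0.24227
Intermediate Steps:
22288/(-49090) - 13359/(-19186) = 22288*(-1/49090) - 13359*(-1/19186) = -11144/24545 + 13359/19186 = 114087871/470920370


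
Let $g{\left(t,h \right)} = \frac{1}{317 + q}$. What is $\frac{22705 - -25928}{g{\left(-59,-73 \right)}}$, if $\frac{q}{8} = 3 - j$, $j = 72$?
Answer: $-11428755$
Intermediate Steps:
$q = -552$ ($q = 8 \left(3 - 72\right) = 8 \left(-69\right) = -552$)
$g{\left(t,h \right)} = - \frac{1}{235}$ ($g{\left(t,h \right)} = \frac{1}{317 - 552} = \frac{1}{-235} = - \frac{1}{235}$)
$\frac{22705 - -25928}{g{\left(-59,-73 \right)}} = \frac{22705 - -25928}{- \frac{1}{235}} = \left(22705 + 25928\right) \left(-235\right) = 48633 \left(-235\right) = -11428755$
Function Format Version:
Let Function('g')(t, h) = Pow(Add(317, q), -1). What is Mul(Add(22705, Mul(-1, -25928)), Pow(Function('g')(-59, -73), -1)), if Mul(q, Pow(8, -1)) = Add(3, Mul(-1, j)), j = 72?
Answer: -11428755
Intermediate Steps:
q = -552 (q = Mul(8, Add(3, Mul(-1, 72))) = Mul(8, Add(3, -72)) = Mul(8, -69) = -552)
Function('g')(t, h) = Rational(-1, 235) (Function('g')(t, h) = Pow(Add(317, -552), -1) = Pow(-235, -1) = Rational(-1, 235))
Mul(Add(22705, Mul(-1, -25928)), Pow(Function('g')(-59, -73), -1)) = Mul(Add(22705, Mul(-1, -25928)), Pow(Rational(-1, 235), -1)) = Mul(Add(22705, 25928), -235) = Mul(48633, -235) = -11428755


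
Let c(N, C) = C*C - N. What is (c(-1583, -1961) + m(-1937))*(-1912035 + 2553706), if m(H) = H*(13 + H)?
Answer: 4859946853532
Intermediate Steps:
c(N, C) = C**2 - N
(c(-1583, -1961) + m(-1937))*(-1912035 + 2553706) = (((-1961)**2 - 1*(-1583)) - 1937*(13 - 1937))*(-1912035 + 2553706) = ((3845521 + 1583) - 1937*(-1924))*641671 = (3847104 + 3726788)*641671 = 7573892*641671 = 4859946853532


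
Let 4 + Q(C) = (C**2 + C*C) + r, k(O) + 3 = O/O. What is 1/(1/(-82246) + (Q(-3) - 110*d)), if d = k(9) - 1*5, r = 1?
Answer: 82246/64563109 ≈ 0.0012739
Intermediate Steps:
k(O) = -2 (k(O) = -3 + O/O = -3 + 1 = -2)
Q(C) = -3 + 2*C**2 (Q(C) = -4 + ((C**2 + C*C) + 1) = -4 + ((C**2 + C**2) + 1) = -4 + (2*C**2 + 1) = -4 + (1 + 2*C**2) = -3 + 2*C**2)
d = -7 (d = -2 - 1*5 = -2 - 5 = -7)
1/(1/(-82246) + (Q(-3) - 110*d)) = 1/(1/(-82246) + ((-3 + 2*(-3)**2) - 110*(-7))) = 1/(-1/82246 + ((-3 + 2*9) + 770)) = 1/(-1/82246 + ((-3 + 18) + 770)) = 1/(-1/82246 + (15 + 770)) = 1/(-1/82246 + 785) = 1/(64563109/82246) = 82246/64563109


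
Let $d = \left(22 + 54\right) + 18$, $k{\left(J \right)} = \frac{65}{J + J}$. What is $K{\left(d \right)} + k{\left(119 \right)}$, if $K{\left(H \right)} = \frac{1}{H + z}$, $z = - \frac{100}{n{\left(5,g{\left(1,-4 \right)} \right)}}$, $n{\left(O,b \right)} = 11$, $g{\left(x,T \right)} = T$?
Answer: $\frac{15832}{55573} \approx 0.28489$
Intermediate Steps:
$k{\left(J \right)} = \frac{65}{2 J}$
$d = 94$ ($d = 76 + 18 = 94$)
$z = - \frac{100}{11} \approx -9.0909$
$K{\left(H \right)} = \frac{1}{- \frac{100}{11} + H}$ ($K{\left(H \right)} = \frac{1}{H - \frac{100}{11}} = \frac{1}{- \frac{100}{11} + H}$)
$K{\left(d \right)} + k{\left(119 \right)} = \frac{11}{-100 + 11 \cdot 94} + \frac{65}{2 \cdot 119} = \frac{11}{-100 + 1034} + \frac{65}{2} \cdot \frac{1}{119} = \frac{11}{934} + \frac{65}{238} = \frac{15832}{55573}$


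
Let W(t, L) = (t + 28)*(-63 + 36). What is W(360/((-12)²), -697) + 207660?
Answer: 413673/2 ≈ 2.0684e+5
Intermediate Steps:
W(t, L) = -756 - 27*t (W(t, L) = (28 + t)*(-27) = -756 - 27*t)
W(360/((-12)²), -697) + 207660 = (-756 - 9720/((-12)²)) + 207660 = (-756 - 9720/144) + 207660 = (-756 - 27*5/2) + 207660 = (-756 - 135/2) + 207660 = -1647/2 + 207660 = 413673/2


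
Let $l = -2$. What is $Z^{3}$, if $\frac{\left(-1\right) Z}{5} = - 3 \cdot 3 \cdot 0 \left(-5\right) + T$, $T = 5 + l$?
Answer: $-3375$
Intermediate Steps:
$T = 3$ ($T = 5 - 2 = 3$)
$Z = -15$ ($Z = - 5 \left(- 3 \cdot 3 \cdot 0 \left(-5\right) + 3\right) = - 5 \left(- 3 \cdot 0 \left(-5\right) + 3\right) = - 5 \left(\left(-3\right) 0 + 3\right) = - 5 \left(0 + 3\right) = \left(-5\right) 3 = -15$)
$Z^{3} = \left(-15\right)^{3} = -3375$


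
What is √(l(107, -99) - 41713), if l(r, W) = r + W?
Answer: I*√41705 ≈ 204.22*I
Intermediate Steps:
l(r, W) = W + r
√(l(107, -99) - 41713) = √((-99 + 107) - 41713) = √(8 - 41713) = √(-41705) = I*√41705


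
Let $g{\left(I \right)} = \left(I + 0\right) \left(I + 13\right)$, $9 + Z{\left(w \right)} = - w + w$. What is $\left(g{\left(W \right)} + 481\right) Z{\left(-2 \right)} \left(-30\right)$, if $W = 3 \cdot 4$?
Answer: $210870$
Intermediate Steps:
$Z{\left(w \right)} = -9$ ($Z{\left(w \right)} = -9 + \left(- w + w\right) = -9 + 0 = -9$)
$W = 12$
$g{\left(I \right)} = I \left(13 + I\right)$
$\left(g{\left(W \right)} + 481\right) Z{\left(-2 \right)} \left(-30\right) = \left(12 \left(13 + 12\right) + 481\right) \left(\left(-9\right) \left(-30\right)\right) = \left(12 \cdot 25 + 481\right) 270 = \left(300 + 481\right) 270 = 781 \cdot 270 = 210870$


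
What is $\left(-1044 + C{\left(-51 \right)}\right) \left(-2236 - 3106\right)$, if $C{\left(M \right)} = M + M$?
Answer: $6121932$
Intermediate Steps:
$C{\left(M \right)} = 2 M$
$\left(-1044 + C{\left(-51 \right)}\right) \left(-2236 - 3106\right) = \left(-1044 + 2 \left(-51\right)\right) \left(-2236 - 3106\right) = \left(-1044 - 102\right) \left(-5342\right) = \left(-1146\right) \left(-5342\right) = 6121932$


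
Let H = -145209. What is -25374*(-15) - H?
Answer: 525819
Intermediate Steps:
-25374*(-15) - H = -25374*(-15) - 1*(-145209) = 380610 + 145209 = 525819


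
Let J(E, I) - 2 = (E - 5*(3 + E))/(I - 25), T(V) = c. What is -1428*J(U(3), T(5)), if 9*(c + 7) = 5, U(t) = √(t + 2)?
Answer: -1001028/283 - 51408*√5/283 ≈ -3943.4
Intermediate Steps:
U(t) = √(2 + t)
c = -58/9 (c = -7 + (⅑)*5 = -7 + 5/9 = -58/9 ≈ -6.4444)
T(V) = -58/9
J(E, I) = 2 + (-15 - 4*E)/(-25 + I) (J(E, I) = 2 + (E - 5*(3 + E))/(I - 25) = 2 + (E + (-15 - 5*E))/(-25 + I) = 2 + (-15 - 4*E)/(-25 + I))
-1428*J(U(3), T(5)) = -1428*(-65 - 4*√(2 + 3) + 2*(-58/9))/(-25 - 58/9) = -1428*(-65 - 4*√5 - 116/9)/(-283/9) = -(-12852)*(-701/9 - 4*√5)/283 = -1428*(701/283 + 36*√5/283) = -1001028/283 - 51408*√5/283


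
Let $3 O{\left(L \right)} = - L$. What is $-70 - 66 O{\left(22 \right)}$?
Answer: $414$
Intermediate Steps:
$O{\left(L \right)} = - \frac{L}{3}$ ($O{\left(L \right)} = \frac{\left(-1\right) L}{3} = - \frac{L}{3}$)
$-70 - 66 O{\left(22 \right)} = -70 - 66 \left(\left(- \frac{1}{3}\right) 22\right) = -70 - -484 = -70 + 484 = 414$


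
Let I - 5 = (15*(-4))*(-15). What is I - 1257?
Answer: -352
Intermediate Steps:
I = 905 (I = 5 + (15*(-4))*(-15) = 5 - 60*(-15) = 5 + 900 = 905)
I - 1257 = 905 - 1257 = -352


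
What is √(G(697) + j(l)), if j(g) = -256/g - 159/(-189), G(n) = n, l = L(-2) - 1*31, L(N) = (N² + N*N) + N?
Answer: 2*√1951649/105 ≈ 26.610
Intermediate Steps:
L(N) = N + 2*N² (L(N) = (N² + N²) + N = 2*N² + N = N + 2*N²)
l = -25 (l = -2*(1 + 2*(-2)) - 1*31 = -2*(1 - 4) - 31 = -2*(-3) - 31 = 6 - 31 = -25)
j(g) = 53/63 - 256/g (j(g) = -256/g - 159*(-1/189) = -256/g + 53/63 = 53/63 - 256/g)
√(G(697) + j(l)) = √(697 + (53/63 - 256/(-25))) = √(697 + (53/63 - 256*(-1/25))) = √(697 + (53/63 + 256/25)) = √(697 + 17453/1575) = √(1115228/1575) = 2*√1951649/105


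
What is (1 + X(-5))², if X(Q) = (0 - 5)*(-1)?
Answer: 36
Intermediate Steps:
X(Q) = 5 (X(Q) = -5*(-1) = 5)
(1 + X(-5))² = (1 + 5)² = 6² = 36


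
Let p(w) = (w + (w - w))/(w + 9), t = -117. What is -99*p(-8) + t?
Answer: 675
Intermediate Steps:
p(w) = w/(9 + w) (p(w) = (w + 0)/(9 + w) = w/(9 + w))
-99*p(-8) + t = -(-792)/(9 - 8) - 117 = -(-792)/1 - 117 = -(-792) - 117 = -99*(-8) - 117 = 792 - 117 = 675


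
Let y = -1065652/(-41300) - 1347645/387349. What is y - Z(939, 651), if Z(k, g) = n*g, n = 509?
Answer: -189305822165009/571339775 ≈ -3.3134e+5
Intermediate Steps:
Z(k, g) = 509*g
y = 12754339216/571339775 (y = -1065652*(-1/41300) - 1347645*1/387349 = 38059/1475 - 1347645/387349 = 12754339216/571339775 ≈ 22.324)
y - Z(939, 651) = 12754339216/571339775 - 509*651 = 12754339216/571339775 - 1*331359 = 12754339216/571339775 - 331359 = -189305822165009/571339775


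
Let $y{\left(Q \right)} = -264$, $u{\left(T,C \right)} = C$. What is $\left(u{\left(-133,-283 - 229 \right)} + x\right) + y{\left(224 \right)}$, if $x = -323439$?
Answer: $-324215$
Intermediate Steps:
$\left(u{\left(-133,-283 - 229 \right)} + x\right) + y{\left(224 \right)} = \left(\left(-283 - 229\right) - 323439\right) - 264 = \left(-512 - 323439\right) - 264 = -323951 - 264 = -324215$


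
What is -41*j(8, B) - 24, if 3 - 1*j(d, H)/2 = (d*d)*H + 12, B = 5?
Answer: 26954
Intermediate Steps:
j(d, H) = -18 - 2*H*d**2 (j(d, H) = 6 - 2*((d*d)*H + 12) = 6 - 2*(d**2*H + 12) = 6 - 2*(H*d**2 + 12) = 6 - 2*(12 + H*d**2) = 6 + (-24 - 2*H*d**2) = -18 - 2*H*d**2)
-41*j(8, B) - 24 = -41*(-18 - 2*5*8**2) - 24 = -41*(-18 - 2*5*64) - 24 = -41*(-18 - 640) - 24 = -41*(-658) - 24 = 26978 - 24 = 26954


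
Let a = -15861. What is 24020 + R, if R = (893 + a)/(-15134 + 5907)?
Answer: 221647508/9227 ≈ 24022.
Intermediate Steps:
R = 14968/9227 (R = (893 - 15861)/(-15134 + 5907) = -14968/(-9227) = -14968*(-1/9227) = 14968/9227 ≈ 1.6222)
24020 + R = 24020 + 14968/9227 = 221647508/9227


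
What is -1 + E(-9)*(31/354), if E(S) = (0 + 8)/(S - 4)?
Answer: -2425/2301 ≈ -1.0539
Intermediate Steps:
E(S) = 8/(-4 + S)
-1 + E(-9)*(31/354) = -1 + (8/(-4 - 9))*(31/354) = -1 + (8/(-13))*(31*(1/354)) = -1 + (8*(-1/13))*(31/354) = -1 - 8/13*31/354 = -1 - 124/2301 = -2425/2301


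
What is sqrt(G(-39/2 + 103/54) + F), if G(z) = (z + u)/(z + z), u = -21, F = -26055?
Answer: 2*I*sqrt(58784119)/95 ≈ 161.41*I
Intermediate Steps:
G(z) = (-21 + z)/(2*z) (G(z) = (z - 21)/(z + z) = (-21 + z)/((2*z)) = (-21 + z)*(1/(2*z)) = (-21 + z)/(2*z))
sqrt(G(-39/2 + 103/54) + F) = sqrt((-21 + (-39/2 + 103/54))/(2*(-39/2 + 103/54)) - 26055) = sqrt((-21 - 475/27)/(2*(-475/27)) - 26055) = sqrt((1/2)*(-27/475)*(-1042/27) - 26055) = sqrt(521/475 - 26055) = sqrt(-12375604/475) = 2*I*sqrt(58784119)/95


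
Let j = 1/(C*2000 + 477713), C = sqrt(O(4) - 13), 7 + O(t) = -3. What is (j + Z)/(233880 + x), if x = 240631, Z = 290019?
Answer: 66211833739984724/108331672888904559 - 2000*I*sqrt(23)/108331672888904559 ≈ 0.6112 - 8.854e-14*I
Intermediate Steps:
O(t) = -10 (O(t) = -7 - 3 = -10)
C = I*sqrt(23) (C = sqrt(-10 - 13) = sqrt(-23) = I*sqrt(23) ≈ 4.7958*I)
j = 1/(477713 + 2000*I*sqrt(23)) (j = 1/((I*sqrt(23))*2000 + 477713) = 1/(2000*I*sqrt(23) + 477713) = 1/(477713 + 2000*I*sqrt(23)) ≈ 2.0925e-6 - 4.201e-8*I)
(j + Z)/(233880 + x) = ((477713/228301710369 - 2000*I*sqrt(23)/228301710369) + 290019)/(233880 + 240631) = (66211833739984724/228301710369 - 2000*I*sqrt(23)/228301710369)/474511 = (66211833739984724/228301710369 - 2000*I*sqrt(23)/228301710369)*(1/474511) = 66211833739984724/108331672888904559 - 2000*I*sqrt(23)/108331672888904559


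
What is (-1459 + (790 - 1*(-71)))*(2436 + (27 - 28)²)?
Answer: -1457326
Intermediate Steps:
(-1459 + (790 - 1*(-71)))*(2436 + (27 - 28)²) = (-1459 + (790 + 71))*(2436 + (-1)²) = (-1459 + 861)*(2436 + 1) = -598*2437 = -1457326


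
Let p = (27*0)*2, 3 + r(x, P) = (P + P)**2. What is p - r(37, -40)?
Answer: -6397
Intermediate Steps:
r(x, P) = -3 + 4*P**2 (r(x, P) = -3 + (P + P)**2 = -3 + (2*P)**2 = -3 + 4*P**2)
p = 0 (p = 0*2 = 0)
p - r(37, -40) = 0 - (-3 + 4*(-40)**2) = 0 - (-3 + 4*1600) = 0 - (-3 + 6400) = 0 - 1*6397 = 0 - 6397 = -6397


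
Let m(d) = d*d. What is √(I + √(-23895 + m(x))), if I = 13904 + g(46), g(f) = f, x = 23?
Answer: √(13950 + I*√23366) ≈ 118.11 + 0.6471*I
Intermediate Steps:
I = 13950 (I = 13904 + 46 = 13950)
m(d) = d²
√(I + √(-23895 + m(x))) = √(13950 + √(-23895 + 23²)) = √(13950 + √(-23895 + 529)) = √(13950 + √(-23366)) = √(13950 + I*√23366)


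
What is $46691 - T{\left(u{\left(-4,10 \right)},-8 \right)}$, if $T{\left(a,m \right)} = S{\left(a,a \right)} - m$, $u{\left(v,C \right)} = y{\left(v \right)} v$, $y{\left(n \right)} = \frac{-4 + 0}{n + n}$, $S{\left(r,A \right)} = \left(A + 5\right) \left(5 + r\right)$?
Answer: $46674$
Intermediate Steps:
$S{\left(r,A \right)} = \left(5 + A\right) \left(5 + r\right)$
$y{\left(n \right)} = - \frac{2}{n}$ ($y{\left(n \right)} = - \frac{4}{2 n} = - 4 \frac{1}{2 n} = - \frac{2}{n}$)
$u{\left(v,C \right)} = -2$ ($u{\left(v,C \right)} = - \frac{2}{v} v = -2$)
$T{\left(a,m \right)} = 25 + a^{2} - m + 10 a$ ($T{\left(a,m \right)} = \left(25 + 5 a + 5 a + a a\right) - m = \left(25 + 5 a + 5 a + a^{2}\right) - m = \left(25 + a^{2} + 10 a\right) - m = 25 + a^{2} - m + 10 a$)
$46691 - T{\left(u{\left(-4,10 \right)},-8 \right)} = 46691 - \left(25 + \left(-2\right)^{2} - -8 + 10 \left(-2\right)\right) = 46691 - \left(25 + 4 + 8 - 20\right) = 46691 - 17 = 46674$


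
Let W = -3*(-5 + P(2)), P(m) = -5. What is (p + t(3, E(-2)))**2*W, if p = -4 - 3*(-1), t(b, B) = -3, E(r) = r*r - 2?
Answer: 480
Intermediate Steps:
E(r) = -2 + r**2 (E(r) = r**2 - 2 = -2 + r**2)
p = -1 (p = -4 + 3 = -1)
W = 30 (W = -3*(-5 - 5) = -3*(-10) = 30)
(p + t(3, E(-2)))**2*W = (-1 - 3)**2*30 = (-4)**2*30 = 16*30 = 480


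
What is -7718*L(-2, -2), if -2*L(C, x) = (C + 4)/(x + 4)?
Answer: 3859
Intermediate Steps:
L(C, x) = -(4 + C)/(2*(4 + x)) (L(C, x) = -(C + 4)/(2*(x + 4)) = -(4 + C)/(2*(4 + x)))
-7718*L(-2, -2) = -3859*(-4 - 1*(-2))/(4 - 2) = -3859*(-4 + 2)/2 = -3859*(-2)/2 = -7718*(-1/2) = 3859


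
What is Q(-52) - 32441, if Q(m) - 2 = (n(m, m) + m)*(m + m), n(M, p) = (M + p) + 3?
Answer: -16527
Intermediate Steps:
n(M, p) = 3 + M + p
Q(m) = 2 + 2*m*(3 + 3*m) (Q(m) = 2 + ((3 + m + m) + m)*(m + m) = 2 + ((3 + 2*m) + m)*(2*m) = 2 + (3 + 3*m)*(2*m) = 2 + 2*m*(3 + 3*m))
Q(-52) - 32441 = (2 + 6*(-52) + 6*(-52)**2) - 32441 = (2 - 312 + 6*2704) - 32441 = (2 - 312 + 16224) - 32441 = 15914 - 32441 = -16527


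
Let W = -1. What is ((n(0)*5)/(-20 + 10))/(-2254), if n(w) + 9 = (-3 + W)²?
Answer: 1/644 ≈ 0.0015528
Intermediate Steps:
n(w) = 7 (n(w) = -9 + (-3 - 1)² = -9 + (-4)² = -9 + 16 = 7)
((n(0)*5)/(-20 + 10))/(-2254) = ((7*5)/(-20 + 10))/(-2254) = (35/(-10))*(-1/2254) = (35*(-⅒))*(-1/2254) = -7/2*(-1/2254) = 1/644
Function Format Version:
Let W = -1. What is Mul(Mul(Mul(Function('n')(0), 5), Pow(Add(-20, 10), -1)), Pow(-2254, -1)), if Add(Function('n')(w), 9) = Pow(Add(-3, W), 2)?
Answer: Rational(1, 644) ≈ 0.0015528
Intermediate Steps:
Function('n')(w) = 7 (Function('n')(w) = Add(-9, Pow(Add(-3, -1), 2)) = Add(-9, Pow(-4, 2)) = Add(-9, 16) = 7)
Mul(Mul(Mul(Function('n')(0), 5), Pow(Add(-20, 10), -1)), Pow(-2254, -1)) = Mul(Mul(Mul(7, 5), Pow(Add(-20, 10), -1)), Pow(-2254, -1)) = Mul(Mul(35, Pow(-10, -1)), Rational(-1, 2254)) = Mul(Mul(35, Rational(-1, 10)), Rational(-1, 2254)) = Mul(Rational(-7, 2), Rational(-1, 2254)) = Rational(1, 644)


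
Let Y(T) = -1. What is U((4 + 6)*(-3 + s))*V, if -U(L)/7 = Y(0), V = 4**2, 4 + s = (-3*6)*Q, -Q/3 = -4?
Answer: 112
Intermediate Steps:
Q = 12 (Q = -3*(-4) = 12)
s = -220 (s = -4 - 3*6*12 = -4 - 18*12 = -4 - 216 = -220)
V = 16
U(L) = 7 (U(L) = -7*(-1) = 7)
U((4 + 6)*(-3 + s))*V = 7*16 = 112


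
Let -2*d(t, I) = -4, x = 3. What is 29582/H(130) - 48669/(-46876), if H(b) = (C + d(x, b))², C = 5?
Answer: 198438659/328132 ≈ 604.75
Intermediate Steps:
d(t, I) = 2 (d(t, I) = -½*(-4) = 2)
H(b) = 49 (H(b) = (5 + 2)² = 7² = 49)
29582/H(130) - 48669/(-46876) = 29582/49 - 48669/(-46876) = 29582*(1/49) - 48669*(-1/46876) = 4226/7 + 48669/46876 = 198438659/328132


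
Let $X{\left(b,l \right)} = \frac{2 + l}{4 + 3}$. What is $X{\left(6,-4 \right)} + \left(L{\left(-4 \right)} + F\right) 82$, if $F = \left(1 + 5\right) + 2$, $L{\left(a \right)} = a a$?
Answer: $\frac{13774}{7} \approx 1967.7$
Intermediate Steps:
$L{\left(a \right)} = a^{2}$
$F = 8$ ($F = 6 + 2 = 8$)
$X{\left(b,l \right)} = \frac{2}{7} + \frac{l}{7}$ ($X{\left(b,l \right)} = \frac{2 + l}{7} = \left(2 + l\right) \frac{1}{7} = \frac{2}{7} + \frac{l}{7}$)
$X{\left(6,-4 \right)} + \left(L{\left(-4 \right)} + F\right) 82 = \left(\frac{2}{7} + \frac{1}{7} \left(-4\right)\right) + \left(\left(-4\right)^{2} + 8\right) 82 = \left(\frac{2}{7} - \frac{4}{7}\right) + \left(16 + 8\right) 82 = - \frac{2}{7} + 24 \cdot 82 = - \frac{2}{7} + 1968 = \frac{13774}{7}$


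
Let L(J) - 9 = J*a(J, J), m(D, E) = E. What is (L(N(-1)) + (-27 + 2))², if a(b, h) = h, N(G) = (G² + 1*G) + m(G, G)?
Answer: 225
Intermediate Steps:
N(G) = G² + 2*G (N(G) = (G² + 1*G) + G = (G² + G) + G = (G + G²) + G = G² + 2*G)
L(J) = 9 + J² (L(J) = 9 + J*J = 9 + J²)
(L(N(-1)) + (-27 + 2))² = ((9 + (-(2 - 1))²) + (-27 + 2))² = ((9 + (-1*1)²) - 25)² = ((9 + (-1)²) - 25)² = ((9 + 1) - 25)² = (10 - 25)² = (-15)² = 225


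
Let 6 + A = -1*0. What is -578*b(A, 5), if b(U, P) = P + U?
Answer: 578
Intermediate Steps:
A = -6 (A = -6 - 1*0 = -6 + 0 = -6)
-578*b(A, 5) = -578*(5 - 6) = -578*(-1) = 578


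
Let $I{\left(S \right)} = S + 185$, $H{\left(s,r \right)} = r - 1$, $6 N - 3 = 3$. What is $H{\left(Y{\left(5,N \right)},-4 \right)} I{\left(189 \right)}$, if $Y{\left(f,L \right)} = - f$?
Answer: $-1870$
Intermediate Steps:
$N = 1$ ($N = \frac{1}{2} + \frac{1}{6} \cdot 3 = \frac{1}{2} + \frac{1}{2} = 1$)
$H{\left(s,r \right)} = -1 + r$ ($H{\left(s,r \right)} = r - 1 = -1 + r$)
$I{\left(S \right)} = 185 + S$
$H{\left(Y{\left(5,N \right)},-4 \right)} I{\left(189 \right)} = \left(-1 - 4\right) \left(185 + 189\right) = \left(-5\right) 374 = -1870$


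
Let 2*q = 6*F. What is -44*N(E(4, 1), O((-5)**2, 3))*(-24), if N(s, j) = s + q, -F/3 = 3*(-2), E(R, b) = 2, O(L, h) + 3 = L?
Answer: 59136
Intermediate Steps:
O(L, h) = -3 + L
F = 18 (F = -9*(-2) = -3*(-6) = 18)
q = 54 (q = (6*18)/2 = (1/2)*108 = 54)
N(s, j) = 54 + s (N(s, j) = s + 54 = 54 + s)
-44*N(E(4, 1), O((-5)**2, 3))*(-24) = -44*(54 + 2)*(-24) = -44*56*(-24) = -2464*(-24) = 59136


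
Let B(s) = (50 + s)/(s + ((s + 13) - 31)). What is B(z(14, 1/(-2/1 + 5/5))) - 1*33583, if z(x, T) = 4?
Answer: -167942/5 ≈ -33588.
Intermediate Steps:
B(s) = (50 + s)/(-18 + 2*s) (B(s) = (50 + s)/(s + ((13 + s) - 31)) = (50 + s)/(s + (-18 + s)) = (50 + s)/(-18 + 2*s))
B(z(14, 1/(-2/1 + 5/5))) - 1*33583 = (50 + 4)/(2*(-9 + 4)) - 1*33583 = (½)*54/(-5) - 33583 = (½)*(-⅕)*54 - 33583 = -27/5 - 33583 = -167942/5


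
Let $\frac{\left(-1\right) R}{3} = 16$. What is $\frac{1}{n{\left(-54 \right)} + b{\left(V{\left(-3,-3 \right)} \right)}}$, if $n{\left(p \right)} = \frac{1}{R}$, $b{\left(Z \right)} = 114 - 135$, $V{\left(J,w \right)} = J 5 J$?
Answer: $- \frac{48}{1009} \approx -0.047572$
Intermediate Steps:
$R = -48$ ($R = \left(-3\right) 16 = -48$)
$V{\left(J,w \right)} = 5 J^{2}$ ($V{\left(J,w \right)} = 5 J J = 5 J^{2}$)
$b{\left(Z \right)} = -21$
$n{\left(p \right)} = - \frac{1}{48}$ ($n{\left(p \right)} = \frac{1}{-48} = - \frac{1}{48}$)
$\frac{1}{n{\left(-54 \right)} + b{\left(V{\left(-3,-3 \right)} \right)}} = \frac{1}{- \frac{1}{48} - 21} = \frac{1}{- \frac{1009}{48}} = - \frac{48}{1009}$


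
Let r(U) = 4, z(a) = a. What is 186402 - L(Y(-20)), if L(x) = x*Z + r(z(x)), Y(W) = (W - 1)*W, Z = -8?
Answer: 189758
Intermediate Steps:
Y(W) = W*(-1 + W) (Y(W) = (-1 + W)*W = W*(-1 + W))
L(x) = 4 - 8*x (L(x) = x*(-8) + 4 = -8*x + 4 = 4 - 8*x)
186402 - L(Y(-20)) = 186402 - (4 - (-160)*(-1 - 20)) = 186402 - (4 - (-160)*(-21)) = 186402 - (4 - 8*420) = 186402 - (4 - 3360) = 186402 - 1*(-3356) = 186402 + 3356 = 189758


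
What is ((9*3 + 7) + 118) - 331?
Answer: -179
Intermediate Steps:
((9*3 + 7) + 118) - 331 = ((27 + 7) + 118) - 331 = (34 + 118) - 331 = 152 - 331 = -179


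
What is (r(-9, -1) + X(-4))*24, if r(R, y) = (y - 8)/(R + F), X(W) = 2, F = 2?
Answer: 552/7 ≈ 78.857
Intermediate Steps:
r(R, y) = (-8 + y)/(2 + R) (r(R, y) = (y - 8)/(R + 2) = (-8 + y)/(2 + R))
(r(-9, -1) + X(-4))*24 = ((-8 - 1)/(2 - 9) + 2)*24 = (-9/(-7) + 2)*24 = (-⅐*(-9) + 2)*24 = (9/7 + 2)*24 = (23/7)*24 = 552/7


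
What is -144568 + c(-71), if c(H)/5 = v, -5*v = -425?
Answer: -144143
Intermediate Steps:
v = 85 (v = -⅕*(-425) = 85)
c(H) = 425 (c(H) = 5*85 = 425)
-144568 + c(-71) = -144568 + 425 = -144143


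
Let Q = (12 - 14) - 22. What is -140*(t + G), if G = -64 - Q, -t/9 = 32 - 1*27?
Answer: 11900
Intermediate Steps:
t = -45 (t = -9*(32 - 1*27) = -9*(32 - 27) = -9*5 = -45)
Q = -24 (Q = -2 - 22 = -24)
G = -40 (G = -64 - 1*(-24) = -64 + 24 = -40)
-140*(t + G) = -140*(-45 - 40) = -140*(-85) = 11900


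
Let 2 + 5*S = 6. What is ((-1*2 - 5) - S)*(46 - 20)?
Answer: -1014/5 ≈ -202.80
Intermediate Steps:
S = 4/5 (S = -2/5 + (1/5)*6 = -2/5 + 6/5 = 4/5 ≈ 0.80000)
((-1*2 - 5) - S)*(46 - 20) = ((-1*2 - 5) - 1*4/5)*(46 - 20) = ((-2 - 5) - 4/5)*26 = (-7 - 4/5)*26 = -39/5*26 = -1014/5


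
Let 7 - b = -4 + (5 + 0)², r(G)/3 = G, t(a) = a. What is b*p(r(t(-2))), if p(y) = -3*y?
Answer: -252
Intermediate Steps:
r(G) = 3*G
b = -14 (b = 7 - (-4 + (5 + 0)²) = 7 - (-4 + 5²) = 7 - (-4 + 25) = 7 - 1*21 = 7 - 21 = -14)
b*p(r(t(-2))) = -(-42)*3*(-2) = -(-42)*(-6) = -14*18 = -252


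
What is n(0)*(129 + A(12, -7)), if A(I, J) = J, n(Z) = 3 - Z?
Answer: 366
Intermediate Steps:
n(0)*(129 + A(12, -7)) = (3 - 1*0)*(129 - 7) = (3 + 0)*122 = 3*122 = 366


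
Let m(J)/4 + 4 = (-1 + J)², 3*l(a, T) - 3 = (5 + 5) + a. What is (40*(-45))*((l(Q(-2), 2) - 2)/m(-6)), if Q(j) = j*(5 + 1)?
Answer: 50/3 ≈ 16.667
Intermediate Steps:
Q(j) = 6*j (Q(j) = j*6 = 6*j)
l(a, T) = 13/3 + a/3 (l(a, T) = 1 + ((5 + 5) + a)/3 = 1 + (10 + a)/3 = 1 + (10/3 + a/3) = 13/3 + a/3)
m(J) = -16 + 4*(-1 + J)²
(40*(-45))*((l(Q(-2), 2) - 2)/m(-6)) = (40*(-45))*(((13/3 + (6*(-2))/3) - 2)/(-16 + 4*(-1 - 6)²)) = -1800*((13/3 + (⅓)*(-12)) - 2)/(-16 + 4*(-7)²) = -1800*((13/3 - 4) - 2)/(-16 + 4*49) = -1800*(⅓ - 2)/(-16 + 196) = -(-3000)/180 = -1800*(-1/108) = 50/3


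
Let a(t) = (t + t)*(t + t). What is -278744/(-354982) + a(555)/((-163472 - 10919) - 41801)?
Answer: -15712962473/3197677856 ≈ -4.9139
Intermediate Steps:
a(t) = 4*t**2 (a(t) = (2*t)*(2*t) = 4*t**2)
-278744/(-354982) + a(555)/((-163472 - 10919) - 41801) = -278744/(-354982) + (4*555**2)/((-163472 - 10919) - 41801) = -278744*(-1/354982) + (4*308025)/(-174391 - 41801) = 139372/177491 + 1232100/(-216192) = 139372/177491 + 1232100*(-1/216192) = 139372/177491 - 102675/18016 = -15712962473/3197677856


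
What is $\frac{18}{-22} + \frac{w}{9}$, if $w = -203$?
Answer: $- \frac{2314}{99} \approx -23.374$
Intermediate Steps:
$\frac{18}{-22} + \frac{w}{9} = \frac{18}{-22} - \frac{203}{9} = 18 \left(- \frac{1}{22}\right) - \frac{203}{9} = - \frac{9}{11} - \frac{203}{9} = - \frac{2314}{99}$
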